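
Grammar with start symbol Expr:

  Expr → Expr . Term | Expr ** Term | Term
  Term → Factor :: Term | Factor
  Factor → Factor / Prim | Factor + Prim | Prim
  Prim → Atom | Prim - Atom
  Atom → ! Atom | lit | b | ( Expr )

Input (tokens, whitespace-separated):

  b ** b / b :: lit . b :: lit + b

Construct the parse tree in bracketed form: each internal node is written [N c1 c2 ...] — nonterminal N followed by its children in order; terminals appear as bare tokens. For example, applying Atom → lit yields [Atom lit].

[Expr [Expr [Expr [Term [Factor [Prim [Atom b]]]]] ** [Term [Factor [Factor [Prim [Atom b]]] / [Prim [Atom b]]] :: [Term [Factor [Prim [Atom lit]]]]]] . [Term [Factor [Prim [Atom b]]] :: [Term [Factor [Factor [Prim [Atom lit]]] + [Prim [Atom b]]]]]]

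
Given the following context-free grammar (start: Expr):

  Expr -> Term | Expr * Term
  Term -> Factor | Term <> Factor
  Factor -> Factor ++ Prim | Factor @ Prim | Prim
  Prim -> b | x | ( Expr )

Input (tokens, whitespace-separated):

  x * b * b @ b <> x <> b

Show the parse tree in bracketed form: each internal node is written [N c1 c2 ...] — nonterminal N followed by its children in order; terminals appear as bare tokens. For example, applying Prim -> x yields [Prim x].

[Expr [Expr [Expr [Term [Factor [Prim x]]]] * [Term [Factor [Prim b]]]] * [Term [Term [Term [Factor [Factor [Prim b]] @ [Prim b]]] <> [Factor [Prim x]]] <> [Factor [Prim b]]]]

Expr
Expr * Term
Expr * Term * Term
Term * Term * Term
Factor * Term * Term
Prim * Term * Term
x * Term * Term
x * Factor * Term
x * Prim * Term
x * b * Term
x * b * Term <> Factor
x * b * Term <> Factor <> Factor
x * b * Factor <> Factor <> Factor
x * b * Factor @ Prim <> Factor <> Factor
x * b * Prim @ Prim <> Factor <> Factor
x * b * b @ Prim <> Factor <> Factor
x * b * b @ b <> Factor <> Factor
x * b * b @ b <> Prim <> Factor
x * b * b @ b <> x <> Factor
x * b * b @ b <> x <> Prim
x * b * b @ b <> x <> b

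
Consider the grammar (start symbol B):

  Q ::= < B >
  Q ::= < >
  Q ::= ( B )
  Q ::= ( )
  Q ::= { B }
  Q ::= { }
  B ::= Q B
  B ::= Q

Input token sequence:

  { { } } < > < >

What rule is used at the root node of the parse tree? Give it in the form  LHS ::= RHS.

B ::= Q B

[B [Q { [B [Q { }]] }] [B [Q < >] [B [Q < >]]]]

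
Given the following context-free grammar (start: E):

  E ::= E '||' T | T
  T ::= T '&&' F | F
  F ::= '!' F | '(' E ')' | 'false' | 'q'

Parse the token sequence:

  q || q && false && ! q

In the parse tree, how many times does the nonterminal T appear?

[E [E [T [F q]]] || [T [T [T [F q]] && [F false]] && [F ! [F q]]]]

4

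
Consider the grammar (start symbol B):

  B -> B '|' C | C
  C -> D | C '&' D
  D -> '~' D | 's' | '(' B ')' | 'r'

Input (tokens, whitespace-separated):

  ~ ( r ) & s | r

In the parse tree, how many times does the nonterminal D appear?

5

[B [B [C [C [D ~ [D ( [B [C [D r]]] )]]] & [D s]]] | [C [D r]]]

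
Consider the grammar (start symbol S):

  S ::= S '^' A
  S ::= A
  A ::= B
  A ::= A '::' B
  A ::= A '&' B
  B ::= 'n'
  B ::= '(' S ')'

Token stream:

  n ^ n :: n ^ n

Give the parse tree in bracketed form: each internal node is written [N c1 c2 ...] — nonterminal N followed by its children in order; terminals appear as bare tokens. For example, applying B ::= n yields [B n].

[S [S [S [A [B n]]] ^ [A [A [B n]] :: [B n]]] ^ [A [B n]]]

S
S ^ A
S ^ A ^ A
A ^ A ^ A
B ^ A ^ A
n ^ A ^ A
n ^ A :: B ^ A
n ^ B :: B ^ A
n ^ n :: B ^ A
n ^ n :: n ^ A
n ^ n :: n ^ B
n ^ n :: n ^ n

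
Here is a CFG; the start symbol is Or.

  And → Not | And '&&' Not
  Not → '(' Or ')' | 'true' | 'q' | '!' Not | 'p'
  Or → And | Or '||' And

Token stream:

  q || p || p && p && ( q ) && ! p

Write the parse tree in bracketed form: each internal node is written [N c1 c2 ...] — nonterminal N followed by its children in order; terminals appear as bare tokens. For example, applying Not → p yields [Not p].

[Or [Or [Or [And [Not q]]] || [And [Not p]]] || [And [And [And [And [Not p]] && [Not p]] && [Not ( [Or [And [Not q]]] )]] && [Not ! [Not p]]]]

Or
Or || And
Or || And || And
And || And || And
Not || And || And
q || And || And
q || Not || And
q || p || And
q || p || And && Not
q || p || And && Not && Not
q || p || And && Not && Not && Not
q || p || Not && Not && Not && Not
q || p || p && Not && Not && Not
q || p || p && p && Not && Not
q || p || p && p && ( Or ) && Not
q || p || p && p && ( And ) && Not
q || p || p && p && ( Not ) && Not
q || p || p && p && ( q ) && Not
q || p || p && p && ( q ) && ! Not
q || p || p && p && ( q ) && ! p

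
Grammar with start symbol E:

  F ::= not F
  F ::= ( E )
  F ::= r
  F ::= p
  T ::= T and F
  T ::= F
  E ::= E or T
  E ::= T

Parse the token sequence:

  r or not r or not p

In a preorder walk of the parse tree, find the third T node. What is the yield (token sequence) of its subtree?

[E [E [E [T [F r]]] or [T [F not [F r]]]] or [T [F not [F p]]]]

not p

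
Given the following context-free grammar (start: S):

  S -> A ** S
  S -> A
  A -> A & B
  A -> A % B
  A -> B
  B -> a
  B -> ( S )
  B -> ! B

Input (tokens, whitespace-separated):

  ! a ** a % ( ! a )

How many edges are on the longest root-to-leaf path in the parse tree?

[S [A [B ! [B a]]] ** [S [A [A [B a]] % [B ( [S [A [B ! [B a]]]] )]]]]

8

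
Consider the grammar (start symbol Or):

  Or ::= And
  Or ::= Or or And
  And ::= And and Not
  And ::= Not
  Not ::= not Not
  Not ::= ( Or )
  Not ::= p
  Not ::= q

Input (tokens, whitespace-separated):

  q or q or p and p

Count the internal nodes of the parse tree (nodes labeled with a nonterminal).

[Or [Or [Or [And [Not q]]] or [And [Not q]]] or [And [And [Not p]] and [Not p]]]

11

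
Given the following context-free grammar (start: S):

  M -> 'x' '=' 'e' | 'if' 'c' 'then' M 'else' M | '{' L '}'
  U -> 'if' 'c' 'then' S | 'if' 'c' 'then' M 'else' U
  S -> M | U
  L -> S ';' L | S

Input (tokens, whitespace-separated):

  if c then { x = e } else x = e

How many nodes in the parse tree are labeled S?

2

[S [M if c then [M { [L [S [M x = e]]] }] else [M x = e]]]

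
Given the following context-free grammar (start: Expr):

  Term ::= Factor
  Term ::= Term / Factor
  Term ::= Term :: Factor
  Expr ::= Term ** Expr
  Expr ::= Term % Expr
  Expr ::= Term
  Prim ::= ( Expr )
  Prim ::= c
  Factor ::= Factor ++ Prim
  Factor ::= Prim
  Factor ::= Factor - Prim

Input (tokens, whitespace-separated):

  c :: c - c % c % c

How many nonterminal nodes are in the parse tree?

[Expr [Term [Term [Factor [Prim c]]] :: [Factor [Factor [Prim c]] - [Prim c]]] % [Expr [Term [Factor [Prim c]]] % [Expr [Term [Factor [Prim c]]]]]]

17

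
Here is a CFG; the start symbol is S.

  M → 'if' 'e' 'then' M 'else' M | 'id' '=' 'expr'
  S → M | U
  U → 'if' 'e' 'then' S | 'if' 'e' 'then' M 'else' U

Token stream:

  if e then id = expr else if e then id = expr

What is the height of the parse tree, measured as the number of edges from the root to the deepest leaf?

[S [U if e then [M id = expr] else [U if e then [S [M id = expr]]]]]

5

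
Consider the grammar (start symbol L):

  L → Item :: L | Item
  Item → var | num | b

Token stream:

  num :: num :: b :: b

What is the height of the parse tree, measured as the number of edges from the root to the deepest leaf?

[L [Item num] :: [L [Item num] :: [L [Item b] :: [L [Item b]]]]]

5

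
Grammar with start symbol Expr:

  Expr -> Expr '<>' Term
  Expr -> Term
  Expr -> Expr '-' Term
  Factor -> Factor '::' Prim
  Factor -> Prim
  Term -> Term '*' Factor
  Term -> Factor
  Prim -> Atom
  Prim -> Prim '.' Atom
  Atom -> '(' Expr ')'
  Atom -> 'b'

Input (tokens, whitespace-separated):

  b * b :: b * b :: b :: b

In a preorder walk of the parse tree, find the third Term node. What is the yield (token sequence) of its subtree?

[Expr [Term [Term [Term [Factor [Prim [Atom b]]]] * [Factor [Factor [Prim [Atom b]]] :: [Prim [Atom b]]]] * [Factor [Factor [Factor [Prim [Atom b]]] :: [Prim [Atom b]]] :: [Prim [Atom b]]]]]

b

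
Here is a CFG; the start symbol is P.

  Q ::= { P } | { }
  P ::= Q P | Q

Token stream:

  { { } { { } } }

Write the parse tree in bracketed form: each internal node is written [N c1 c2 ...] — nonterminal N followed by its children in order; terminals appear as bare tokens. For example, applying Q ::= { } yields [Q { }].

P
Q
{ P }
{ Q P }
{ { } P }
{ { } Q }
{ { } { P } }
{ { } { Q } }
{ { } { { } } }

[P [Q { [P [Q { }] [P [Q { [P [Q { }]] }]]] }]]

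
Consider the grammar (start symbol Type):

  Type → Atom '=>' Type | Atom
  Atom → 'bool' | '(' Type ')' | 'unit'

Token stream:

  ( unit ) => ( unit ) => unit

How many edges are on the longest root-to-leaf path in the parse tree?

5

[Type [Atom ( [Type [Atom unit]] )] => [Type [Atom ( [Type [Atom unit]] )] => [Type [Atom unit]]]]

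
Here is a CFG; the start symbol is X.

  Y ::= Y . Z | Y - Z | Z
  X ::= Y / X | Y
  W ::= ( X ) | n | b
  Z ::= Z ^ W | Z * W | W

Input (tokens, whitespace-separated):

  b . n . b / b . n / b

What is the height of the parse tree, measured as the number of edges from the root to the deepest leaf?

[X [Y [Y [Y [Z [W b]]] . [Z [W n]]] . [Z [W b]]] / [X [Y [Y [Z [W b]]] . [Z [W n]]] / [X [Y [Z [W b]]]]]]

6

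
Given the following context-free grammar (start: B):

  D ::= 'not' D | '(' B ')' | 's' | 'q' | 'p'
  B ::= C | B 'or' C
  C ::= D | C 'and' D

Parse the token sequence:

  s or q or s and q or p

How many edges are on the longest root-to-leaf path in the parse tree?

6

[B [B [B [B [C [D s]]] or [C [D q]]] or [C [C [D s]] and [D q]]] or [C [D p]]]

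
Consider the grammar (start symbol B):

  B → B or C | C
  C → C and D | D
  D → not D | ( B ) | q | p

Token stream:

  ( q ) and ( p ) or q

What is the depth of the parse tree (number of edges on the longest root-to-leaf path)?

[B [B [C [C [D ( [B [C [D q]]] )]] and [D ( [B [C [D p]]] )]]] or [C [D q]]]

8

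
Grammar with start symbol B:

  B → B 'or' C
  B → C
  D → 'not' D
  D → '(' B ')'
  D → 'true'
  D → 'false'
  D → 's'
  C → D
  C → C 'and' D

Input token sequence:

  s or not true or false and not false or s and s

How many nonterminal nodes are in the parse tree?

18

[B [B [B [B [C [D s]]] or [C [D not [D true]]]] or [C [C [D false]] and [D not [D false]]]] or [C [C [D s]] and [D s]]]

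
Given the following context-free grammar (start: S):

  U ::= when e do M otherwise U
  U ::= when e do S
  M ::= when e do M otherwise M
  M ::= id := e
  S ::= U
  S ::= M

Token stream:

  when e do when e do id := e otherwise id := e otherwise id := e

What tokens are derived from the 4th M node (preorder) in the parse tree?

id := e

[S [M when e do [M when e do [M id := e] otherwise [M id := e]] otherwise [M id := e]]]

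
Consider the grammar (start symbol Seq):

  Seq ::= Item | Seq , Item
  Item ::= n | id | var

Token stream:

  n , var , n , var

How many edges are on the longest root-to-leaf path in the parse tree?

5

[Seq [Seq [Seq [Seq [Item n]] , [Item var]] , [Item n]] , [Item var]]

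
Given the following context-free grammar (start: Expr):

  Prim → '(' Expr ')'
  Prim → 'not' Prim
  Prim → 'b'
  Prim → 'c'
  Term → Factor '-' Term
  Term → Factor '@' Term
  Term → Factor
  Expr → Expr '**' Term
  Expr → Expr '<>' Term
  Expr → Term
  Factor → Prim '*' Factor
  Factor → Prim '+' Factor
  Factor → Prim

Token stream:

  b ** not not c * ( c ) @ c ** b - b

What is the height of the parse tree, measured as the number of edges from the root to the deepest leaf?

10

[Expr [Expr [Expr [Term [Factor [Prim b]]]] ** [Term [Factor [Prim not [Prim not [Prim c]]] * [Factor [Prim ( [Expr [Term [Factor [Prim c]]]] )]]] @ [Term [Factor [Prim c]]]]] ** [Term [Factor [Prim b]] - [Term [Factor [Prim b]]]]]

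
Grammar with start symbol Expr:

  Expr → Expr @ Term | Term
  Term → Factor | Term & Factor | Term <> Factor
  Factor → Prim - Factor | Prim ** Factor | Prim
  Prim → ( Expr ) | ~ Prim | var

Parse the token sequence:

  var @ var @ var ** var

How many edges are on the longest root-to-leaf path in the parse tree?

6

[Expr [Expr [Expr [Term [Factor [Prim var]]]] @ [Term [Factor [Prim var]]]] @ [Term [Factor [Prim var] ** [Factor [Prim var]]]]]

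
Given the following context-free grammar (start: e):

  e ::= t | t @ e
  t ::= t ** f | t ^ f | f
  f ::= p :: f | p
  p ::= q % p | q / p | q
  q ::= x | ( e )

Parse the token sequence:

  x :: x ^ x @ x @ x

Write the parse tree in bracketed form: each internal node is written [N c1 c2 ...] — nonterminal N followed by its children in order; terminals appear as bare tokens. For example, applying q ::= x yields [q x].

e
t @ e
t ^ f @ e
f ^ f @ e
p :: f ^ f @ e
q :: f ^ f @ e
x :: f ^ f @ e
x :: p ^ f @ e
x :: q ^ f @ e
x :: x ^ f @ e
x :: x ^ p @ e
x :: x ^ q @ e
x :: x ^ x @ e
x :: x ^ x @ t @ e
x :: x ^ x @ f @ e
x :: x ^ x @ p @ e
x :: x ^ x @ q @ e
x :: x ^ x @ x @ e
x :: x ^ x @ x @ t
x :: x ^ x @ x @ f
x :: x ^ x @ x @ p
x :: x ^ x @ x @ q
x :: x ^ x @ x @ x

[e [t [t [f [p [q x]] :: [f [p [q x]]]]] ^ [f [p [q x]]]] @ [e [t [f [p [q x]]]] @ [e [t [f [p [q x]]]]]]]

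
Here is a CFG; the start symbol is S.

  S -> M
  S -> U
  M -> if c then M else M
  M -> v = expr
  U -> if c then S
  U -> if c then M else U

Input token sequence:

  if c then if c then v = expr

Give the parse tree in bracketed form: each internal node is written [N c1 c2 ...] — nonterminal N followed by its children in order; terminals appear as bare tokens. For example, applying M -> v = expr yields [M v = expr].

S
U
if c then S
if c then U
if c then if c then S
if c then if c then M
if c then if c then v = expr

[S [U if c then [S [U if c then [S [M v = expr]]]]]]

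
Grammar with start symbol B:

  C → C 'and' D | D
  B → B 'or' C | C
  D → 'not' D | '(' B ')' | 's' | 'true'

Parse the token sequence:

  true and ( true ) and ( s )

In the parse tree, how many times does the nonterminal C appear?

[B [C [C [C [D true]] and [D ( [B [C [D true]]] )]] and [D ( [B [C [D s]]] )]]]

5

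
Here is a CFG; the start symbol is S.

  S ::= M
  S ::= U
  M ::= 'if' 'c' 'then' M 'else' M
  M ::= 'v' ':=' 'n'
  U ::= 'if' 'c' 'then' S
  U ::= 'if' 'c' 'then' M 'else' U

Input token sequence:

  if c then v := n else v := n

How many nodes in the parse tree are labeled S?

[S [M if c then [M v := n] else [M v := n]]]

1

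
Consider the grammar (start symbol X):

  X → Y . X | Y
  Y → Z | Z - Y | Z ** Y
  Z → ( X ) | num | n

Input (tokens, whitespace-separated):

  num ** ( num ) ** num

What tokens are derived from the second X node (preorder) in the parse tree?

[X [Y [Z num] ** [Y [Z ( [X [Y [Z num]]] )] ** [Y [Z num]]]]]

num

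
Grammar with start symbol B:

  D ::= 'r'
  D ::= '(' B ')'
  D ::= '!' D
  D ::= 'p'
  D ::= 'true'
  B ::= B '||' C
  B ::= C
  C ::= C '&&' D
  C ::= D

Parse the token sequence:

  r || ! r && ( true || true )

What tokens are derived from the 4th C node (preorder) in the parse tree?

true

[B [B [C [D r]]] || [C [C [D ! [D r]]] && [D ( [B [B [C [D true]]] || [C [D true]]] )]]]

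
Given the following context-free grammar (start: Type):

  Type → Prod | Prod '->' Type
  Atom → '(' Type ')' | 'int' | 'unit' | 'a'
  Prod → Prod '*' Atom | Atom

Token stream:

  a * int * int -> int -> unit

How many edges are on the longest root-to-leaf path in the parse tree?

[Type [Prod [Prod [Prod [Atom a]] * [Atom int]] * [Atom int]] -> [Type [Prod [Atom int]] -> [Type [Prod [Atom unit]]]]]

5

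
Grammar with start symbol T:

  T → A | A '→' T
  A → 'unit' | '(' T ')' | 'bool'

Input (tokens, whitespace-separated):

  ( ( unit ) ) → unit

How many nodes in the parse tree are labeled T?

[T [A ( [T [A ( [T [A unit]] )]] )] → [T [A unit]]]

4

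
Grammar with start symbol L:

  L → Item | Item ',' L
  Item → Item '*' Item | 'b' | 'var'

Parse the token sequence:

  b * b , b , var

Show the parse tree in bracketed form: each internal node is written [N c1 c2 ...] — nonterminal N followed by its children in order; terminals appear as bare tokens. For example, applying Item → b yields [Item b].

[L [Item [Item b] * [Item b]] , [L [Item b] , [L [Item var]]]]

L
Item , L
Item * Item , L
b * Item , L
b * b , L
b * b , Item , L
b * b , b , L
b * b , b , Item
b * b , b , var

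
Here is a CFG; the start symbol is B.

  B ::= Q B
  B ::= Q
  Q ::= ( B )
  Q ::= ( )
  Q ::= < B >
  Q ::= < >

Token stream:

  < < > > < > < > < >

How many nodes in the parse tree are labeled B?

[B [Q < [B [Q < >]] >] [B [Q < >] [B [Q < >] [B [Q < >]]]]]

5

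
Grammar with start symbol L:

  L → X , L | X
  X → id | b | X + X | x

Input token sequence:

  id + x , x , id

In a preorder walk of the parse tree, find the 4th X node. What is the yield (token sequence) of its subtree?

[L [X [X id] + [X x]] , [L [X x] , [L [X id]]]]

x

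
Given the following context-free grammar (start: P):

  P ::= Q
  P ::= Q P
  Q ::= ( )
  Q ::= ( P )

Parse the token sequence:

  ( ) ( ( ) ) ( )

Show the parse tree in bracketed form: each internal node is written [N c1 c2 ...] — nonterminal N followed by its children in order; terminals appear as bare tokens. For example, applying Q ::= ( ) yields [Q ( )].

[P [Q ( )] [P [Q ( [P [Q ( )]] )] [P [Q ( )]]]]

P
Q P
( ) P
( ) Q P
( ) ( P ) P
( ) ( Q ) P
( ) ( ( ) ) P
( ) ( ( ) ) Q
( ) ( ( ) ) ( )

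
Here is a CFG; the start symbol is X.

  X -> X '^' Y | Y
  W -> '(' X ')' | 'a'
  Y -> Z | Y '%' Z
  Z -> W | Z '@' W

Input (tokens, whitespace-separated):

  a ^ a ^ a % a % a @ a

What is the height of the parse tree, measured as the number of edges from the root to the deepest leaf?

[X [X [X [Y [Z [W a]]]] ^ [Y [Z [W a]]]] ^ [Y [Y [Y [Z [W a]]] % [Z [W a]]] % [Z [Z [W a]] @ [W a]]]]

6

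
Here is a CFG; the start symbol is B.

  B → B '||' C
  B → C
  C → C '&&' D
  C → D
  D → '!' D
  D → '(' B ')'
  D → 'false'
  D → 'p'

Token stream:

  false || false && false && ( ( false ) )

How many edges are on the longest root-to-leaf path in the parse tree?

9

[B [B [C [D false]]] || [C [C [C [D false]] && [D false]] && [D ( [B [C [D ( [B [C [D false]]] )]]] )]]]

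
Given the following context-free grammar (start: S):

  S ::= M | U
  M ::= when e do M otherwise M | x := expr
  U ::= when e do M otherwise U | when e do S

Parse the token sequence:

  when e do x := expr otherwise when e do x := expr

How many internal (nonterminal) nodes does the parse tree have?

6

[S [U when e do [M x := expr] otherwise [U when e do [S [M x := expr]]]]]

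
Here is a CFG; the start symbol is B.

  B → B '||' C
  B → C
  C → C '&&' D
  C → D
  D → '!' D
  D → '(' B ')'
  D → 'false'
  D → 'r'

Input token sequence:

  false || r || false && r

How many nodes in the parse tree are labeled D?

4

[B [B [B [C [D false]]] || [C [D r]]] || [C [C [D false]] && [D r]]]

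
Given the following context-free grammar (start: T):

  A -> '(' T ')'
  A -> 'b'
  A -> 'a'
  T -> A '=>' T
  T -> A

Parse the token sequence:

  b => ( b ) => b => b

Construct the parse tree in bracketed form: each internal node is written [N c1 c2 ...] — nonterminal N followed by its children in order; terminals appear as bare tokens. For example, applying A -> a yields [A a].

T
A => T
b => T
b => A => T
b => ( T ) => T
b => ( A ) => T
b => ( b ) => T
b => ( b ) => A => T
b => ( b ) => b => T
b => ( b ) => b => A
b => ( b ) => b => b

[T [A b] => [T [A ( [T [A b]] )] => [T [A b] => [T [A b]]]]]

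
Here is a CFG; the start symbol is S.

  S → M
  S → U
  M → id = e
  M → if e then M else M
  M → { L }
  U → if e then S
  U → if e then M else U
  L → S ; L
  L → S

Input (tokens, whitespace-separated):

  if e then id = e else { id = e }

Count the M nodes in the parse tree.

4

[S [M if e then [M id = e] else [M { [L [S [M id = e]]] }]]]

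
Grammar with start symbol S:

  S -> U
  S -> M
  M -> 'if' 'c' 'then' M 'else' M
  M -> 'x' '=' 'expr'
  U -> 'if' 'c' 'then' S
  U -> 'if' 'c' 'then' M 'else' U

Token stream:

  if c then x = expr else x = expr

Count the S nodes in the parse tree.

1

[S [M if c then [M x = expr] else [M x = expr]]]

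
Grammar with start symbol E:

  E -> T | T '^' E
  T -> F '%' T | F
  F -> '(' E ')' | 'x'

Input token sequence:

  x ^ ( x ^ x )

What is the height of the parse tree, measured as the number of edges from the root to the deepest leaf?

[E [T [F x]] ^ [E [T [F ( [E [T [F x]] ^ [E [T [F x]]]] )]]]]

8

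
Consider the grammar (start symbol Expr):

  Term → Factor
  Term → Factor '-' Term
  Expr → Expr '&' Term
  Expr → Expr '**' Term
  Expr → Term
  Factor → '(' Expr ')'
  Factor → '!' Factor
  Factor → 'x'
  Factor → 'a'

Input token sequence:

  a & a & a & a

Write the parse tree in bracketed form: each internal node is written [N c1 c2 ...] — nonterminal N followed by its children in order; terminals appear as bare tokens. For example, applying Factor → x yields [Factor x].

[Expr [Expr [Expr [Expr [Term [Factor a]]] & [Term [Factor a]]] & [Term [Factor a]]] & [Term [Factor a]]]

Expr
Expr & Term
Expr & Term & Term
Expr & Term & Term & Term
Term & Term & Term & Term
Factor & Term & Term & Term
a & Term & Term & Term
a & Factor & Term & Term
a & a & Term & Term
a & a & Factor & Term
a & a & a & Term
a & a & a & Factor
a & a & a & a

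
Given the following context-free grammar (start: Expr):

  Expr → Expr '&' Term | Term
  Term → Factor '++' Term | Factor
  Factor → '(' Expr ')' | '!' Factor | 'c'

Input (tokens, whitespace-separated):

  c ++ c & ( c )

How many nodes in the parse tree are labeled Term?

[Expr [Expr [Term [Factor c] ++ [Term [Factor c]]]] & [Term [Factor ( [Expr [Term [Factor c]]] )]]]

4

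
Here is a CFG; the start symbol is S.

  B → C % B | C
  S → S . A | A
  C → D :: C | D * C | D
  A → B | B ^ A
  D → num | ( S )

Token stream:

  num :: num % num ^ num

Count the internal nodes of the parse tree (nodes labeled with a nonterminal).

[S [A [B [C [D num] :: [C [D num]]] % [B [C [D num]]]] ^ [A [B [C [D num]]]]]]

14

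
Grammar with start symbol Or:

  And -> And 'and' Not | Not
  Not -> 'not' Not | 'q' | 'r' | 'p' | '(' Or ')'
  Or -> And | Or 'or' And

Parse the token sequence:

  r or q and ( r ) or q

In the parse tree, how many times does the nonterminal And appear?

5

[Or [Or [Or [And [Not r]]] or [And [And [Not q]] and [Not ( [Or [And [Not r]]] )]]] or [And [Not q]]]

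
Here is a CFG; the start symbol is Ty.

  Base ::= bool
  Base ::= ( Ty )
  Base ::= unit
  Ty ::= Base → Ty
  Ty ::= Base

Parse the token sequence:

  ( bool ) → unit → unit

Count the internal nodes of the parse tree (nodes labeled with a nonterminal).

8

[Ty [Base ( [Ty [Base bool]] )] → [Ty [Base unit] → [Ty [Base unit]]]]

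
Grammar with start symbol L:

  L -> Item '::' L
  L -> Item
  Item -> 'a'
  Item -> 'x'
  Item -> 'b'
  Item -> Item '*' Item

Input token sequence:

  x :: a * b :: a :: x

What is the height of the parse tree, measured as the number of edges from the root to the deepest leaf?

5

[L [Item x] :: [L [Item [Item a] * [Item b]] :: [L [Item a] :: [L [Item x]]]]]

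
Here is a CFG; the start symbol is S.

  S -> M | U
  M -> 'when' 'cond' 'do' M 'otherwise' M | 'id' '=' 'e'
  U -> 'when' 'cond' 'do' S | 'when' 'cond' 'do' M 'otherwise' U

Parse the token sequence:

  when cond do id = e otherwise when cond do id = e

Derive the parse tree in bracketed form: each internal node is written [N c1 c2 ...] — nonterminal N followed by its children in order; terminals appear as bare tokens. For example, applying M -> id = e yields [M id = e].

[S [U when cond do [M id = e] otherwise [U when cond do [S [M id = e]]]]]

S
U
when cond do M otherwise U
when cond do id = e otherwise U
when cond do id = e otherwise when cond do S
when cond do id = e otherwise when cond do M
when cond do id = e otherwise when cond do id = e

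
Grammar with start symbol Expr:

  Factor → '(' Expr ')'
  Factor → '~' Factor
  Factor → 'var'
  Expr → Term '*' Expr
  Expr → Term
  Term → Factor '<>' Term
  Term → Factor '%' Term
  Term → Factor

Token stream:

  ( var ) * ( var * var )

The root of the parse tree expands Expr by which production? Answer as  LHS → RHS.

Expr → Term '*' Expr

[Expr [Term [Factor ( [Expr [Term [Factor var]]] )]] * [Expr [Term [Factor ( [Expr [Term [Factor var]] * [Expr [Term [Factor var]]]] )]]]]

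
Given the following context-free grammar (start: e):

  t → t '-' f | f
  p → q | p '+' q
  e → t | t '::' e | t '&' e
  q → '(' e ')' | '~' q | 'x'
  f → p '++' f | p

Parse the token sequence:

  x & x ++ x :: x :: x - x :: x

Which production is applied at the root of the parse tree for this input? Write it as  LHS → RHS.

e → t '&' e

[e [t [f [p [q x]]]] & [e [t [f [p [q x]] ++ [f [p [q x]]]]] :: [e [t [f [p [q x]]]] :: [e [t [t [f [p [q x]]]] - [f [p [q x]]]] :: [e [t [f [p [q x]]]]]]]]]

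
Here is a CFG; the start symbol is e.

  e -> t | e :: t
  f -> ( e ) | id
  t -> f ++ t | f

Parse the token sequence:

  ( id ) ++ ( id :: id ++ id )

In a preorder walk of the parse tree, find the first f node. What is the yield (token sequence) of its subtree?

( id )

[e [t [f ( [e [t [f id]]] )] ++ [t [f ( [e [e [t [f id]]] :: [t [f id] ++ [t [f id]]]] )]]]]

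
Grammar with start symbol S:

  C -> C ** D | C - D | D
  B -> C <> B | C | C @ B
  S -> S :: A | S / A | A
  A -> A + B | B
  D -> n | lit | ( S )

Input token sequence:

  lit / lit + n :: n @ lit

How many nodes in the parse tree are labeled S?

3

[S [S [S [A [B [C [D lit]]]]] / [A [A [B [C [D lit]]]] + [B [C [D n]]]]] :: [A [B [C [D n]] @ [B [C [D lit]]]]]]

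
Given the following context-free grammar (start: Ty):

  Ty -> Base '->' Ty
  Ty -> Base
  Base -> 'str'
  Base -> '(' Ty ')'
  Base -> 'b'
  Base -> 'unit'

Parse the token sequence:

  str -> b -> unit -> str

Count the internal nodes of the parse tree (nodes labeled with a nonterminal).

8

[Ty [Base str] -> [Ty [Base b] -> [Ty [Base unit] -> [Ty [Base str]]]]]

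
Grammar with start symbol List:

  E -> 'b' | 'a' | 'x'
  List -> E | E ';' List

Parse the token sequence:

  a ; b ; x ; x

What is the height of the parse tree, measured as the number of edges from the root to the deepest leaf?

5

[List [E a] ; [List [E b] ; [List [E x] ; [List [E x]]]]]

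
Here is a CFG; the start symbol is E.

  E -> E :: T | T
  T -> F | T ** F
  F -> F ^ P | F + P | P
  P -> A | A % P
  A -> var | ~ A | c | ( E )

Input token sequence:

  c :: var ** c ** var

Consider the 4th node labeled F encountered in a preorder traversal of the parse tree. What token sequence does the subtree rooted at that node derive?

[E [E [T [F [P [A c]]]]] :: [T [T [T [F [P [A var]]]] ** [F [P [A c]]]] ** [F [P [A var]]]]]

var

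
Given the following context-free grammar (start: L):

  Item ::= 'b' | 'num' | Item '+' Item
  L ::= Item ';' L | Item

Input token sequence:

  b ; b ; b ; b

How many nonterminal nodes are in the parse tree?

[L [Item b] ; [L [Item b] ; [L [Item b] ; [L [Item b]]]]]

8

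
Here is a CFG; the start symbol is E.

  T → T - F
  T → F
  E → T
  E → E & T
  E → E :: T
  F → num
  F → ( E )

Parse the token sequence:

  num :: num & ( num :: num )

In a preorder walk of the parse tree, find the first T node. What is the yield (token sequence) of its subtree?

num

[E [E [E [T [F num]]] :: [T [F num]]] & [T [F ( [E [E [T [F num]]] :: [T [F num]]] )]]]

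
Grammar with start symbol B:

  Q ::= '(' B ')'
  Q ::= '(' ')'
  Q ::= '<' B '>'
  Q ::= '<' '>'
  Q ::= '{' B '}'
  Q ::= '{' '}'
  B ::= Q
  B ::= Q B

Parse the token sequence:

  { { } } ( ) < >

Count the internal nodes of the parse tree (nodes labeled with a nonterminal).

8

[B [Q { [B [Q { }]] }] [B [Q ( )] [B [Q < >]]]]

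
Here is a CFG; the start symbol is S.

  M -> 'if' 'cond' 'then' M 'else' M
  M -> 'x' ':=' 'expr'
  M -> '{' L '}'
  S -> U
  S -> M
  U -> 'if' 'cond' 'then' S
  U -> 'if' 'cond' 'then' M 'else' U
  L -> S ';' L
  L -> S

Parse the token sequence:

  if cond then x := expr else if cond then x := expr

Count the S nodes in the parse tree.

[S [U if cond then [M x := expr] else [U if cond then [S [M x := expr]]]]]

2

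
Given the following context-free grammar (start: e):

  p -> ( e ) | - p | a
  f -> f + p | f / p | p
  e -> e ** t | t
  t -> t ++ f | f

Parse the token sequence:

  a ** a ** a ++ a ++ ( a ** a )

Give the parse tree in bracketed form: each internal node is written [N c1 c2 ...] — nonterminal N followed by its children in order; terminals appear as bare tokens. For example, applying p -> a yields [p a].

[e [e [e [t [f [p a]]]] ** [t [f [p a]]]] ** [t [t [t [f [p a]]] ++ [f [p a]]] ++ [f [p ( [e [e [t [f [p a]]]] ** [t [f [p a]]]] )]]]]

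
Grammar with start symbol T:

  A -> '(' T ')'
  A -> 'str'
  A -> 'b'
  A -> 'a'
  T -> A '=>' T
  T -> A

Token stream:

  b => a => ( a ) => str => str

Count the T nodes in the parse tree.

[T [A b] => [T [A a] => [T [A ( [T [A a]] )] => [T [A str] => [T [A str]]]]]]

6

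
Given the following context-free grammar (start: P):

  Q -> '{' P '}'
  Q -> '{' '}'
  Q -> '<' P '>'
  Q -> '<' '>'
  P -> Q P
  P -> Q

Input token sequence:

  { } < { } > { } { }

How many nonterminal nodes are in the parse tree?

[P [Q { }] [P [Q < [P [Q { }]] >] [P [Q { }] [P [Q { }]]]]]

10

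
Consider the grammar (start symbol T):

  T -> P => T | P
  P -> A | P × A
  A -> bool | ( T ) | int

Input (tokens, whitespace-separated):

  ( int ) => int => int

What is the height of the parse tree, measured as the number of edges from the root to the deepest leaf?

[T [P [A ( [T [P [A int]]] )]] => [T [P [A int]] => [T [P [A int]]]]]

6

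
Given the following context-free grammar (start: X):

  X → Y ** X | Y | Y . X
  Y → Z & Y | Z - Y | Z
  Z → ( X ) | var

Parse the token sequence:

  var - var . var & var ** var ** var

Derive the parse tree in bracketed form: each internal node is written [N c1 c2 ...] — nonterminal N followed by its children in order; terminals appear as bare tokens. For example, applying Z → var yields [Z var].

X
Y . X
Z - Y . X
var - Y . X
var - Z . X
var - var . X
var - var . Y ** X
var - var . Z & Y ** X
var - var . var & Y ** X
var - var . var & Z ** X
var - var . var & var ** X
var - var . var & var ** Y ** X
var - var . var & var ** Z ** X
var - var . var & var ** var ** X
var - var . var & var ** var ** Y
var - var . var & var ** var ** Z
var - var . var & var ** var ** var

[X [Y [Z var] - [Y [Z var]]] . [X [Y [Z var] & [Y [Z var]]] ** [X [Y [Z var]] ** [X [Y [Z var]]]]]]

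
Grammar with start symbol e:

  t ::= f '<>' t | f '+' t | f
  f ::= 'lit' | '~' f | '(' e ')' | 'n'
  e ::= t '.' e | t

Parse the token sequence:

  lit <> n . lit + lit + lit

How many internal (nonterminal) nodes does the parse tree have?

[e [t [f lit] <> [t [f n]]] . [e [t [f lit] + [t [f lit] + [t [f lit]]]]]]

12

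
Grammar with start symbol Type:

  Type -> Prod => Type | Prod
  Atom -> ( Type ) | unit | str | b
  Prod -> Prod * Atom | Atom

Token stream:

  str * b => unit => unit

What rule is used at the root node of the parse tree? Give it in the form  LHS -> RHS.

Type -> Prod => Type

[Type [Prod [Prod [Atom str]] * [Atom b]] => [Type [Prod [Atom unit]] => [Type [Prod [Atom unit]]]]]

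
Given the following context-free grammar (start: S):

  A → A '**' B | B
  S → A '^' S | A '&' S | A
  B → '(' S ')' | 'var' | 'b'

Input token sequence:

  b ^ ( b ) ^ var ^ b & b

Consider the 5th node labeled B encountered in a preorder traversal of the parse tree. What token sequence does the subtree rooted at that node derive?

[S [A [B b]] ^ [S [A [B ( [S [A [B b]]] )]] ^ [S [A [B var]] ^ [S [A [B b]] & [S [A [B b]]]]]]]

b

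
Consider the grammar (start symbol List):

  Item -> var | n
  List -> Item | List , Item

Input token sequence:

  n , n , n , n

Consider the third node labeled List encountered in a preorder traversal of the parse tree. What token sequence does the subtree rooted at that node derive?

n , n

[List [List [List [List [Item n]] , [Item n]] , [Item n]] , [Item n]]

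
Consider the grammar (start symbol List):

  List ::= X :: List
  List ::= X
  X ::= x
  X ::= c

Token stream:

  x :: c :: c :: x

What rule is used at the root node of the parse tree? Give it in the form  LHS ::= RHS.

[List [X x] :: [List [X c] :: [List [X c] :: [List [X x]]]]]

List ::= X :: List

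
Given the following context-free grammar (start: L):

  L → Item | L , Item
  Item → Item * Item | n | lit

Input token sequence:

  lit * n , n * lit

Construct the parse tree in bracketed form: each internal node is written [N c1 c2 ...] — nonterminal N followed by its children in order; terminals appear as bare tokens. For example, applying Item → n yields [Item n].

L
L , Item
Item , Item
Item * Item , Item
lit * Item , Item
lit * n , Item
lit * n , Item * Item
lit * n , n * Item
lit * n , n * lit

[L [L [Item [Item lit] * [Item n]]] , [Item [Item n] * [Item lit]]]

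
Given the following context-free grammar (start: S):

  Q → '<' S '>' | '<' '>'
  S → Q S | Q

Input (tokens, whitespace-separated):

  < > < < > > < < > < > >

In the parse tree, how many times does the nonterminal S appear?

[S [Q < >] [S [Q < [S [Q < >]] >] [S [Q < [S [Q < >] [S [Q < >]]] >]]]]

6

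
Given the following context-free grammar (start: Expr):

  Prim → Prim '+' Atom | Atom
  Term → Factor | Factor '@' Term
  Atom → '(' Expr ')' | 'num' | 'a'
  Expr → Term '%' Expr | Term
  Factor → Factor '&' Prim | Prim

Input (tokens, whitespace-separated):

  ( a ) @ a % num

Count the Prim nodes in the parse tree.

[Expr [Term [Factor [Prim [Atom ( [Expr [Term [Factor [Prim [Atom a]]]]] )]]] @ [Term [Factor [Prim [Atom a]]]]] % [Expr [Term [Factor [Prim [Atom num]]]]]]

4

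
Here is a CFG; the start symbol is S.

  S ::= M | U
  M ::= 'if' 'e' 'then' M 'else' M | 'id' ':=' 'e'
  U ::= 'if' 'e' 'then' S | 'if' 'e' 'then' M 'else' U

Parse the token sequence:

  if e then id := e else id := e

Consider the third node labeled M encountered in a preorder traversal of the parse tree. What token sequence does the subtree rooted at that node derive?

[S [M if e then [M id := e] else [M id := e]]]

id := e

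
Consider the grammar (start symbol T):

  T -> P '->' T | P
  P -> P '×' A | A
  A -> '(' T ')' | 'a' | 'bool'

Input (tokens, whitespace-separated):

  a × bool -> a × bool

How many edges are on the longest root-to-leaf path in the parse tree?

[T [P [P [A a]] × [A bool]] -> [T [P [P [A a]] × [A bool]]]]

5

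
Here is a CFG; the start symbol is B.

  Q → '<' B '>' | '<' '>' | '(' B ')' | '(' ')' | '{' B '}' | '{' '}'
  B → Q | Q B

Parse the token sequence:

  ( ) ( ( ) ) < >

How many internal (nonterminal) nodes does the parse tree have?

[B [Q ( )] [B [Q ( [B [Q ( )]] )] [B [Q < >]]]]

8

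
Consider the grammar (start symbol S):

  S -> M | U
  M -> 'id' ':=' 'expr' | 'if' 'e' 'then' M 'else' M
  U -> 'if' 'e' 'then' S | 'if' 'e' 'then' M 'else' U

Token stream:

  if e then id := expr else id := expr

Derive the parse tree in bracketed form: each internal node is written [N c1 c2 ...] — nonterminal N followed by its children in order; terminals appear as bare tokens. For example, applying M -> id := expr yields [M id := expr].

[S [M if e then [M id := expr] else [M id := expr]]]

S
M
if e then M else M
if e then id := expr else M
if e then id := expr else id := expr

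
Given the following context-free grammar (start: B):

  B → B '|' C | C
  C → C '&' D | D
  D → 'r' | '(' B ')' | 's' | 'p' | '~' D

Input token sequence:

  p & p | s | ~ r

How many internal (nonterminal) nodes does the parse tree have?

[B [B [B [C [C [D p]] & [D p]]] | [C [D s]]] | [C [D ~ [D r]]]]

12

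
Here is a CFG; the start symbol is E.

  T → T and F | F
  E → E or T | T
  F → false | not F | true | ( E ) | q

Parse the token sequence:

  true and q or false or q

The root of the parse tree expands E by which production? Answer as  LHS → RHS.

E → E or T

[E [E [E [T [T [F true]] and [F q]]] or [T [F false]]] or [T [F q]]]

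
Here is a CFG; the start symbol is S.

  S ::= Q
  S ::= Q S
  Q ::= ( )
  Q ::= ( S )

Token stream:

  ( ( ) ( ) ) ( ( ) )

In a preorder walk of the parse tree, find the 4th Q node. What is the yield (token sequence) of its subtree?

( ( ) )

[S [Q ( [S [Q ( )] [S [Q ( )]]] )] [S [Q ( [S [Q ( )]] )]]]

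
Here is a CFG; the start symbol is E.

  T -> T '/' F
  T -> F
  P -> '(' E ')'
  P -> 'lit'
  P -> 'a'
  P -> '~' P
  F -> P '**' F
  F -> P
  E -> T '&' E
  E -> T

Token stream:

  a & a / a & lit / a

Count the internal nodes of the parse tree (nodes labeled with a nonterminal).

[E [T [F [P a]]] & [E [T [T [F [P a]]] / [F [P a]]] & [E [T [T [F [P lit]]] / [F [P a]]]]]]

18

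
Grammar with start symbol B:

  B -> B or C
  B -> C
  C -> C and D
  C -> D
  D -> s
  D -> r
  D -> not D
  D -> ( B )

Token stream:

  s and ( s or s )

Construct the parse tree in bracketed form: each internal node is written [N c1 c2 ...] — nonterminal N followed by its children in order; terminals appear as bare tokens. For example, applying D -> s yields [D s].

B
C
C and D
D and D
s and D
s and ( B )
s and ( B or C )
s and ( C or C )
s and ( D or C )
s and ( s or C )
s and ( s or D )
s and ( s or s )

[B [C [C [D s]] and [D ( [B [B [C [D s]]] or [C [D s]]] )]]]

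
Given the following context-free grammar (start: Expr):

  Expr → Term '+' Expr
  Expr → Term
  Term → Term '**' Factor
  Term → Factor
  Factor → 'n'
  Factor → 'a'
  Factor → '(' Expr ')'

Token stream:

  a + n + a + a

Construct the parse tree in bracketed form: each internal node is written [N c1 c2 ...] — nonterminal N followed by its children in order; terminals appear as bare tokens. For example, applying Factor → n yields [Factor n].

Expr
Term + Expr
Factor + Expr
a + Expr
a + Term + Expr
a + Factor + Expr
a + n + Expr
a + n + Term + Expr
a + n + Factor + Expr
a + n + a + Expr
a + n + a + Term
a + n + a + Factor
a + n + a + a

[Expr [Term [Factor a]] + [Expr [Term [Factor n]] + [Expr [Term [Factor a]] + [Expr [Term [Factor a]]]]]]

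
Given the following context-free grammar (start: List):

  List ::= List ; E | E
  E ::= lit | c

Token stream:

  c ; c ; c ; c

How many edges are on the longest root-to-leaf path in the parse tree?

[List [List [List [List [E c]] ; [E c]] ; [E c]] ; [E c]]

5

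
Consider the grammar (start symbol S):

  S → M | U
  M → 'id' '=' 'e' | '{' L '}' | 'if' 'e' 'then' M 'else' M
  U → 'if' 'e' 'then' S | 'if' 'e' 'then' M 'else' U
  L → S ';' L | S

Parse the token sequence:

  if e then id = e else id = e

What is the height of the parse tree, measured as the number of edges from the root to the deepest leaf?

3

[S [M if e then [M id = e] else [M id = e]]]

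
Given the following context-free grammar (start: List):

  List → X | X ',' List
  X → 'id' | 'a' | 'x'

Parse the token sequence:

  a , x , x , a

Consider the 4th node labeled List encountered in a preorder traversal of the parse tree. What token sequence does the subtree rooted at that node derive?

a

[List [X a] , [List [X x] , [List [X x] , [List [X a]]]]]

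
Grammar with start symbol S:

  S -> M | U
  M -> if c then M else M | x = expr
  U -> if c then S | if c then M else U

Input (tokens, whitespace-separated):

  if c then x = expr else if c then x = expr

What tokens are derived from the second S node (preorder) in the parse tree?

[S [U if c then [M x = expr] else [U if c then [S [M x = expr]]]]]

x = expr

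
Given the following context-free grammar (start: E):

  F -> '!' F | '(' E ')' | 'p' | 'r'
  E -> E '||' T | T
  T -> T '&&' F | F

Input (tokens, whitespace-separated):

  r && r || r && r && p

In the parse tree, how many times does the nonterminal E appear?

2

[E [E [T [T [F r]] && [F r]]] || [T [T [T [F r]] && [F r]] && [F p]]]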